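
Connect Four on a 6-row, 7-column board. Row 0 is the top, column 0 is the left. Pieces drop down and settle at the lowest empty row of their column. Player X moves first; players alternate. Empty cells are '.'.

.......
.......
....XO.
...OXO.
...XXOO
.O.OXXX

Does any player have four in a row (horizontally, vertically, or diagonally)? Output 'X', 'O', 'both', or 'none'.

X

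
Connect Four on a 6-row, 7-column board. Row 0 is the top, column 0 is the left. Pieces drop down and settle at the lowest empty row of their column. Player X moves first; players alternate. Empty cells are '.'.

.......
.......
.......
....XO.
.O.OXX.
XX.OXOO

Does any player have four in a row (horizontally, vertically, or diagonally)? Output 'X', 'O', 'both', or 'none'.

none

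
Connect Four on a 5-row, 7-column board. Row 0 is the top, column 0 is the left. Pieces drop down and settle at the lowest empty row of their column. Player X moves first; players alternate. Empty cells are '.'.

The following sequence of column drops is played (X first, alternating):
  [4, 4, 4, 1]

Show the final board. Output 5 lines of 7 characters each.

Move 1: X drops in col 4, lands at row 4
Move 2: O drops in col 4, lands at row 3
Move 3: X drops in col 4, lands at row 2
Move 4: O drops in col 1, lands at row 4

Answer: .......
.......
....X..
....O..
.O..X..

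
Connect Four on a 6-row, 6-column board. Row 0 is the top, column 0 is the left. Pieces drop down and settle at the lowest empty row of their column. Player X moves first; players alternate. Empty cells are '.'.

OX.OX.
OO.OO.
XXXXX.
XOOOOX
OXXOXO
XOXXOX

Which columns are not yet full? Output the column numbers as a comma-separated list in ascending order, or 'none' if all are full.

col 0: top cell = 'O' → FULL
col 1: top cell = 'X' → FULL
col 2: top cell = '.' → open
col 3: top cell = 'O' → FULL
col 4: top cell = 'X' → FULL
col 5: top cell = '.' → open

Answer: 2,5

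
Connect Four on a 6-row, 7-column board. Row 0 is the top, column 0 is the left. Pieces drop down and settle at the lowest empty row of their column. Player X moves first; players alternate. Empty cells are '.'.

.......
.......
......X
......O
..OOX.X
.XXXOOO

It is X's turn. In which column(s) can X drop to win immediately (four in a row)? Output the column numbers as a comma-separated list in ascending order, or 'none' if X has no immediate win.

col 0: drop X → WIN!
col 1: drop X → no win
col 2: drop X → no win
col 3: drop X → no win
col 4: drop X → no win
col 5: drop X → no win
col 6: drop X → no win

Answer: 0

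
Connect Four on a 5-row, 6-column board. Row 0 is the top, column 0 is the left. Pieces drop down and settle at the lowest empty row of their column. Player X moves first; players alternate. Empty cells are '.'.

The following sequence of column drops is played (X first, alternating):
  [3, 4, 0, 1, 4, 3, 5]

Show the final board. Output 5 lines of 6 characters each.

Move 1: X drops in col 3, lands at row 4
Move 2: O drops in col 4, lands at row 4
Move 3: X drops in col 0, lands at row 4
Move 4: O drops in col 1, lands at row 4
Move 5: X drops in col 4, lands at row 3
Move 6: O drops in col 3, lands at row 3
Move 7: X drops in col 5, lands at row 4

Answer: ......
......
......
...OX.
XO.XOX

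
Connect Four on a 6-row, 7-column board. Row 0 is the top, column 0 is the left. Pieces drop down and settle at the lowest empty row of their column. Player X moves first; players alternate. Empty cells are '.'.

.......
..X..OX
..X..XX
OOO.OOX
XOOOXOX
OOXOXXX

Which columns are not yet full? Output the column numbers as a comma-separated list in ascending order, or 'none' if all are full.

Answer: 0,1,2,3,4,5,6

Derivation:
col 0: top cell = '.' → open
col 1: top cell = '.' → open
col 2: top cell = '.' → open
col 3: top cell = '.' → open
col 4: top cell = '.' → open
col 5: top cell = '.' → open
col 6: top cell = '.' → open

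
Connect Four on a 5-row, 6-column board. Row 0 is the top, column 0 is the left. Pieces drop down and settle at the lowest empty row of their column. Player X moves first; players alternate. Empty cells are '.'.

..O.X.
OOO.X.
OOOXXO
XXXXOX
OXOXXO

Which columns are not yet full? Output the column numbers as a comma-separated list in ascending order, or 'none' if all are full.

col 0: top cell = '.' → open
col 1: top cell = '.' → open
col 2: top cell = 'O' → FULL
col 3: top cell = '.' → open
col 4: top cell = 'X' → FULL
col 5: top cell = '.' → open

Answer: 0,1,3,5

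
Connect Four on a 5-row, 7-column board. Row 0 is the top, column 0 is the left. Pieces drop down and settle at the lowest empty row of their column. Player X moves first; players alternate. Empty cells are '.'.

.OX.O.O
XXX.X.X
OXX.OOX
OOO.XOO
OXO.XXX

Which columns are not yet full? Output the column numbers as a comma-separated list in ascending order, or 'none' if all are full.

col 0: top cell = '.' → open
col 1: top cell = 'O' → FULL
col 2: top cell = 'X' → FULL
col 3: top cell = '.' → open
col 4: top cell = 'O' → FULL
col 5: top cell = '.' → open
col 6: top cell = 'O' → FULL

Answer: 0,3,5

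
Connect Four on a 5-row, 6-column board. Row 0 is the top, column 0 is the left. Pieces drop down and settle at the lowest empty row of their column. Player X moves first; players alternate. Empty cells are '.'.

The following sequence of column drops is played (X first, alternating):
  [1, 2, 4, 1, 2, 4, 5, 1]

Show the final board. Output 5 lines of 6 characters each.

Answer: ......
......
.O....
.OX.O.
.XO.XX

Derivation:
Move 1: X drops in col 1, lands at row 4
Move 2: O drops in col 2, lands at row 4
Move 3: X drops in col 4, lands at row 4
Move 4: O drops in col 1, lands at row 3
Move 5: X drops in col 2, lands at row 3
Move 6: O drops in col 4, lands at row 3
Move 7: X drops in col 5, lands at row 4
Move 8: O drops in col 1, lands at row 2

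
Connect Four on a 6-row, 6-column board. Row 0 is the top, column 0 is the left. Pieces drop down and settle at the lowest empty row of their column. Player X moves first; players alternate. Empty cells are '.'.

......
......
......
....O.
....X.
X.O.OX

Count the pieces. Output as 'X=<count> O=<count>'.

X=3 O=3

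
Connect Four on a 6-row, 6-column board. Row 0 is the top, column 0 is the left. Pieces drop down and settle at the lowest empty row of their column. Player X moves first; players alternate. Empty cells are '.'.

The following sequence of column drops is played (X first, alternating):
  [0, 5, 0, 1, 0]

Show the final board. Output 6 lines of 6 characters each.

Move 1: X drops in col 0, lands at row 5
Move 2: O drops in col 5, lands at row 5
Move 3: X drops in col 0, lands at row 4
Move 4: O drops in col 1, lands at row 5
Move 5: X drops in col 0, lands at row 3

Answer: ......
......
......
X.....
X.....
XO...O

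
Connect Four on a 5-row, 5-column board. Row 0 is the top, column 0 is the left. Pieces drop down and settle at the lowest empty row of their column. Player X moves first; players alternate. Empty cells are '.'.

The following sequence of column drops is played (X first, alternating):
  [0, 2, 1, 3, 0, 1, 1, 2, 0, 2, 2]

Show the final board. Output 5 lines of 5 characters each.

Move 1: X drops in col 0, lands at row 4
Move 2: O drops in col 2, lands at row 4
Move 3: X drops in col 1, lands at row 4
Move 4: O drops in col 3, lands at row 4
Move 5: X drops in col 0, lands at row 3
Move 6: O drops in col 1, lands at row 3
Move 7: X drops in col 1, lands at row 2
Move 8: O drops in col 2, lands at row 3
Move 9: X drops in col 0, lands at row 2
Move 10: O drops in col 2, lands at row 2
Move 11: X drops in col 2, lands at row 1

Answer: .....
..X..
XXO..
XOO..
XXOO.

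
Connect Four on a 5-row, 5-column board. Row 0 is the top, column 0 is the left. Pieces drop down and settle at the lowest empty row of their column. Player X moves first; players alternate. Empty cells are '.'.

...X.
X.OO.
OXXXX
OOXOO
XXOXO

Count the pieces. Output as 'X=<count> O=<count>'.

X=10 O=9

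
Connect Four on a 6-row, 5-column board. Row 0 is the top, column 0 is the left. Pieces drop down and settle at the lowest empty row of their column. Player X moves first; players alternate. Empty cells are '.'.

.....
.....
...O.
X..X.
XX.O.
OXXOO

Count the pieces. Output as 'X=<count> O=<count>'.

X=6 O=5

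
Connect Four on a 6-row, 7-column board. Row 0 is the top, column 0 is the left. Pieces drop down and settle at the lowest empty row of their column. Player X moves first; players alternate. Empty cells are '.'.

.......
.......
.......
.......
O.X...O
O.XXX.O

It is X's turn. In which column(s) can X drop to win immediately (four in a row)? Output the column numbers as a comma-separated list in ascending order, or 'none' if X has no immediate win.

col 0: drop X → no win
col 1: drop X → WIN!
col 2: drop X → no win
col 3: drop X → no win
col 4: drop X → no win
col 5: drop X → WIN!
col 6: drop X → no win

Answer: 1,5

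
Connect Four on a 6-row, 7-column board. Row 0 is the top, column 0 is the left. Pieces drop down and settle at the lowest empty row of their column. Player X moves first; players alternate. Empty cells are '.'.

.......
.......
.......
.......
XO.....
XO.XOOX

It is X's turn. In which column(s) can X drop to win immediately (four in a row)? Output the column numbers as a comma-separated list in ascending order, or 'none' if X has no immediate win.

Answer: none

Derivation:
col 0: drop X → no win
col 1: drop X → no win
col 2: drop X → no win
col 3: drop X → no win
col 4: drop X → no win
col 5: drop X → no win
col 6: drop X → no win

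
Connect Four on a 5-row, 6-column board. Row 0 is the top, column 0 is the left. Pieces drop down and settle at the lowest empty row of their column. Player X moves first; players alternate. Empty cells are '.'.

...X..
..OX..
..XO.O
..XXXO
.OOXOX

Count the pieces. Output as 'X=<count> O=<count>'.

X=8 O=7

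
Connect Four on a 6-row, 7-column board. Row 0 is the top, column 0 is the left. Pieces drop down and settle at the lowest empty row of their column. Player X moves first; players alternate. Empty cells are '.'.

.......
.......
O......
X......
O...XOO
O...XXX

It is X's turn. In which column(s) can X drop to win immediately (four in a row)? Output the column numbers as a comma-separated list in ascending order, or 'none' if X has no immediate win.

Answer: 3

Derivation:
col 0: drop X → no win
col 1: drop X → no win
col 2: drop X → no win
col 3: drop X → WIN!
col 4: drop X → no win
col 5: drop X → no win
col 6: drop X → no win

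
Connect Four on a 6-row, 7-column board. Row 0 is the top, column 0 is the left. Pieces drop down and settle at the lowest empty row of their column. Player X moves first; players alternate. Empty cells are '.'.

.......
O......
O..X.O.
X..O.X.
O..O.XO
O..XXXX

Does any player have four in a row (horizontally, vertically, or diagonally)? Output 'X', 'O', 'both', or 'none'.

X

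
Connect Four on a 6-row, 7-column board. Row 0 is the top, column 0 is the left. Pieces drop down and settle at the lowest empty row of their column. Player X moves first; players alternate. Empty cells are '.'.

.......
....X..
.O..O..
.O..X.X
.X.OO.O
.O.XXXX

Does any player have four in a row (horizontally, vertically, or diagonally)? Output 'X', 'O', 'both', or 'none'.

X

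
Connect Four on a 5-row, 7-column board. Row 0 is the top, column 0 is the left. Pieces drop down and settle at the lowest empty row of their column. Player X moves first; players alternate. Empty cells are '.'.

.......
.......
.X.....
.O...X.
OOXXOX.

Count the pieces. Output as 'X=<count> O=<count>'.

X=5 O=4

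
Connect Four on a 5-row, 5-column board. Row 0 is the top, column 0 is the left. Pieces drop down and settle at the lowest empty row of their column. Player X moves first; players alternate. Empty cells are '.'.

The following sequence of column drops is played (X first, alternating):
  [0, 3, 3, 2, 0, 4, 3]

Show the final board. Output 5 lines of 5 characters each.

Answer: .....
.....
...X.
X..X.
X.OOO

Derivation:
Move 1: X drops in col 0, lands at row 4
Move 2: O drops in col 3, lands at row 4
Move 3: X drops in col 3, lands at row 3
Move 4: O drops in col 2, lands at row 4
Move 5: X drops in col 0, lands at row 3
Move 6: O drops in col 4, lands at row 4
Move 7: X drops in col 3, lands at row 2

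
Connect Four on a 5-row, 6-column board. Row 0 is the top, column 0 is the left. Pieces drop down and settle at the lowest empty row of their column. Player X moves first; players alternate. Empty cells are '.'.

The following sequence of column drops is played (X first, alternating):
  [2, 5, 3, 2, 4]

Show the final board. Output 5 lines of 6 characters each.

Move 1: X drops in col 2, lands at row 4
Move 2: O drops in col 5, lands at row 4
Move 3: X drops in col 3, lands at row 4
Move 4: O drops in col 2, lands at row 3
Move 5: X drops in col 4, lands at row 4

Answer: ......
......
......
..O...
..XXXO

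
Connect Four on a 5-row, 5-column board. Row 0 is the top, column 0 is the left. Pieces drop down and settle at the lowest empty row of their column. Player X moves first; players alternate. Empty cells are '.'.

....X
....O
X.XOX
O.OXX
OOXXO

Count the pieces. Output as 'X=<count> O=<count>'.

X=8 O=7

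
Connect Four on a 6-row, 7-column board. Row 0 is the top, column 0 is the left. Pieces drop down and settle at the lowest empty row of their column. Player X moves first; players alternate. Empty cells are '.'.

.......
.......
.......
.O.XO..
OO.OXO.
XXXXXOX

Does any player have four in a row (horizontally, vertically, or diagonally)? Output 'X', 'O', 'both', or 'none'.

X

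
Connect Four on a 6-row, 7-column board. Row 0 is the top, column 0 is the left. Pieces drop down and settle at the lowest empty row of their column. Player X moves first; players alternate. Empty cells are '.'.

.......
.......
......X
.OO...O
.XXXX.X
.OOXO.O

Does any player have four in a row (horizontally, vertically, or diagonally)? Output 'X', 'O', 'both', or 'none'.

X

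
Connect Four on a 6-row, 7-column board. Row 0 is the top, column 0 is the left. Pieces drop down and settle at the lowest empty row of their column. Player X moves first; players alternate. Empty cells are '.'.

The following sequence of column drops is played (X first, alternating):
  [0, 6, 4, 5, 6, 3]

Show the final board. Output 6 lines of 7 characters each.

Answer: .......
.......
.......
.......
......X
X..OXOO

Derivation:
Move 1: X drops in col 0, lands at row 5
Move 2: O drops in col 6, lands at row 5
Move 3: X drops in col 4, lands at row 5
Move 4: O drops in col 5, lands at row 5
Move 5: X drops in col 6, lands at row 4
Move 6: O drops in col 3, lands at row 5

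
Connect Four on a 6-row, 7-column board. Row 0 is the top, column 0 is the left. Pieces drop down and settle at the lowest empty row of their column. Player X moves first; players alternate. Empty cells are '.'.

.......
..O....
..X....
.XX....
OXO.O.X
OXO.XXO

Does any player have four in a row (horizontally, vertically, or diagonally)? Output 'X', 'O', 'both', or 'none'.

none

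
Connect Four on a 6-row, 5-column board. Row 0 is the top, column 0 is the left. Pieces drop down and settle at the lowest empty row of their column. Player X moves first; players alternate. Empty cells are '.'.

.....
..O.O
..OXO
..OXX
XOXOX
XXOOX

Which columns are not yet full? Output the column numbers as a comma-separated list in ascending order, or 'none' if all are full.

col 0: top cell = '.' → open
col 1: top cell = '.' → open
col 2: top cell = '.' → open
col 3: top cell = '.' → open
col 4: top cell = '.' → open

Answer: 0,1,2,3,4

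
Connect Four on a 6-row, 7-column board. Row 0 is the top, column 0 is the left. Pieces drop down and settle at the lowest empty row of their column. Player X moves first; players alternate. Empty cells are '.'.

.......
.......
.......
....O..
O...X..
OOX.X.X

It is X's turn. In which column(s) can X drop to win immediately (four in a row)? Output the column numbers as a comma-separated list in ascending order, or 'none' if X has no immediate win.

Answer: none

Derivation:
col 0: drop X → no win
col 1: drop X → no win
col 2: drop X → no win
col 3: drop X → no win
col 4: drop X → no win
col 5: drop X → no win
col 6: drop X → no win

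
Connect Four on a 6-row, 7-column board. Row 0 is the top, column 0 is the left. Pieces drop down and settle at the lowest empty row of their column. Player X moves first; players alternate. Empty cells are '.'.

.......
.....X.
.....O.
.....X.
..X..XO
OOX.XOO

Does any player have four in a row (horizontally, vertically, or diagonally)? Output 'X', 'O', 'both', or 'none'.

none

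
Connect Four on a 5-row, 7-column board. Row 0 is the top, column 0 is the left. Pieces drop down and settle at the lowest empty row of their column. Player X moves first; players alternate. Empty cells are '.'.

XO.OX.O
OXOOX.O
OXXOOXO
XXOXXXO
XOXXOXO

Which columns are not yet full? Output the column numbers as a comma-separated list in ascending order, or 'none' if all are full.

Answer: 2,5

Derivation:
col 0: top cell = 'X' → FULL
col 1: top cell = 'O' → FULL
col 2: top cell = '.' → open
col 3: top cell = 'O' → FULL
col 4: top cell = 'X' → FULL
col 5: top cell = '.' → open
col 6: top cell = 'O' → FULL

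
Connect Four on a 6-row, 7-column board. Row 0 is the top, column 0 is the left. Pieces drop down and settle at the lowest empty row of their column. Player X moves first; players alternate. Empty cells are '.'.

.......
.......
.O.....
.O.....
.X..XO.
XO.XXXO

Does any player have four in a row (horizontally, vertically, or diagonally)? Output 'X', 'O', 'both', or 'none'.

none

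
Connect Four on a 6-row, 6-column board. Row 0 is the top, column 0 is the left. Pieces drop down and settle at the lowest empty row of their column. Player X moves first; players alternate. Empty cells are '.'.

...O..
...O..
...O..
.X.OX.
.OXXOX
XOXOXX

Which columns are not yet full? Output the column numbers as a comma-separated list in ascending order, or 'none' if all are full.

Answer: 0,1,2,4,5

Derivation:
col 0: top cell = '.' → open
col 1: top cell = '.' → open
col 2: top cell = '.' → open
col 3: top cell = 'O' → FULL
col 4: top cell = '.' → open
col 5: top cell = '.' → open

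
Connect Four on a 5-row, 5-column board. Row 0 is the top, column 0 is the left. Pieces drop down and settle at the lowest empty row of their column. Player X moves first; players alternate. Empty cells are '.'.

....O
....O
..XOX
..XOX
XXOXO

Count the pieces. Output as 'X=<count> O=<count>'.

X=7 O=6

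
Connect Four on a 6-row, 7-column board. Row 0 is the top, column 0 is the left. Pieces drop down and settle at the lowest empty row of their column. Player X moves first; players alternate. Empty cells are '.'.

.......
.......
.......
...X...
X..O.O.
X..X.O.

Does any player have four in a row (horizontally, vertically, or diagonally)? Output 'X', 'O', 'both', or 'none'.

none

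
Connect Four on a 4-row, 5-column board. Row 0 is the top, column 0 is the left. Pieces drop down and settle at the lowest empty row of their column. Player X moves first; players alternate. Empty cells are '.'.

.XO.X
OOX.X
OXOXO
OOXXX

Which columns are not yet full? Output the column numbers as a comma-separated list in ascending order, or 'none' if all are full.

Answer: 0,3

Derivation:
col 0: top cell = '.' → open
col 1: top cell = 'X' → FULL
col 2: top cell = 'O' → FULL
col 3: top cell = '.' → open
col 4: top cell = 'X' → FULL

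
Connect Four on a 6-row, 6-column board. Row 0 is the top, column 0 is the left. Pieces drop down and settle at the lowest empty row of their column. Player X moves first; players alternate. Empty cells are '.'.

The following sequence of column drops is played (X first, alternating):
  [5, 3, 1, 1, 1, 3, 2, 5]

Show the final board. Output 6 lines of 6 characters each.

Move 1: X drops in col 5, lands at row 5
Move 2: O drops in col 3, lands at row 5
Move 3: X drops in col 1, lands at row 5
Move 4: O drops in col 1, lands at row 4
Move 5: X drops in col 1, lands at row 3
Move 6: O drops in col 3, lands at row 4
Move 7: X drops in col 2, lands at row 5
Move 8: O drops in col 5, lands at row 4

Answer: ......
......
......
.X....
.O.O.O
.XXO.X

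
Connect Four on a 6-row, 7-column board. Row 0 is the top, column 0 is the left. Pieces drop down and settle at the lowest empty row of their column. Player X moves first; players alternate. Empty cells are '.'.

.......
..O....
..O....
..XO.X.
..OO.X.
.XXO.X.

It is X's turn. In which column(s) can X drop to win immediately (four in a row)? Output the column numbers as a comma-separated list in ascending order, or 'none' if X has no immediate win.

col 0: drop X → no win
col 1: drop X → no win
col 2: drop X → no win
col 3: drop X → no win
col 4: drop X → no win
col 5: drop X → WIN!
col 6: drop X → no win

Answer: 5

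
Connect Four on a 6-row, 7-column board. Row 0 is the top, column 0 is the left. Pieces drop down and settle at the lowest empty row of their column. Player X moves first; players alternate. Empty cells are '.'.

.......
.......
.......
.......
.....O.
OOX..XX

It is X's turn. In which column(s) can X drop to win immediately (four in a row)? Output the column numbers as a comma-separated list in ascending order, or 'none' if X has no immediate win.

col 0: drop X → no win
col 1: drop X → no win
col 2: drop X → no win
col 3: drop X → no win
col 4: drop X → no win
col 5: drop X → no win
col 6: drop X → no win

Answer: none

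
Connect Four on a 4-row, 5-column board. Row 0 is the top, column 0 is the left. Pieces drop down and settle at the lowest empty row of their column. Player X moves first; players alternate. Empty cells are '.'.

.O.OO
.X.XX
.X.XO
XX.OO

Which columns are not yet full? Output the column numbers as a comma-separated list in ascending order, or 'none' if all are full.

Answer: 0,2

Derivation:
col 0: top cell = '.' → open
col 1: top cell = 'O' → FULL
col 2: top cell = '.' → open
col 3: top cell = 'O' → FULL
col 4: top cell = 'O' → FULL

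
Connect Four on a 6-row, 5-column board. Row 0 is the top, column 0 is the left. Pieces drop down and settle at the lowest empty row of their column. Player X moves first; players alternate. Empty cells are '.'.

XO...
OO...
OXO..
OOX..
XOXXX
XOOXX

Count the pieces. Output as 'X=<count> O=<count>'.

X=10 O=10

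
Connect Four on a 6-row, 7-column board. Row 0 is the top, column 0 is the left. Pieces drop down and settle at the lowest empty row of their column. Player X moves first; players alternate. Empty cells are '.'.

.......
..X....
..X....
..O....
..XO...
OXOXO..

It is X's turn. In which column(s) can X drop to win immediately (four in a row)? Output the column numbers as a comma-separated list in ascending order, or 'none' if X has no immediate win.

Answer: none

Derivation:
col 0: drop X → no win
col 1: drop X → no win
col 2: drop X → no win
col 3: drop X → no win
col 4: drop X → no win
col 5: drop X → no win
col 6: drop X → no win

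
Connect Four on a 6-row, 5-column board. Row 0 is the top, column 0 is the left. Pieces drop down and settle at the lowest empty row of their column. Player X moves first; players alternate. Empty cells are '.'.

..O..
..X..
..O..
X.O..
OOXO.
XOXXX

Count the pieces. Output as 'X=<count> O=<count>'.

X=7 O=7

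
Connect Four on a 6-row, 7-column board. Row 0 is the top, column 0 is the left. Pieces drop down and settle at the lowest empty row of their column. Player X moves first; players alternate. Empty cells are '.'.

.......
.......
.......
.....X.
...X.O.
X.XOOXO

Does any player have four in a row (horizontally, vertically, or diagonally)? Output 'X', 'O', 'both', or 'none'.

none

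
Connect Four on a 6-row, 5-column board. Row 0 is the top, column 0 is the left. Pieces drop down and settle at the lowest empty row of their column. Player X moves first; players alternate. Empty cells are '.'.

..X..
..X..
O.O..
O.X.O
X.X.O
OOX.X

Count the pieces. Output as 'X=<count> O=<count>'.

X=7 O=7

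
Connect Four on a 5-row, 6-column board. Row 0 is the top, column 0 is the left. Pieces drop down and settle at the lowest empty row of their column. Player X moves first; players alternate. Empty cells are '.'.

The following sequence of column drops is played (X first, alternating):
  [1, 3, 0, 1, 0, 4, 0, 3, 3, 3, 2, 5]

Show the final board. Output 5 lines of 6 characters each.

Answer: ......
...O..
X..X..
XO.O..
XXXOOO

Derivation:
Move 1: X drops in col 1, lands at row 4
Move 2: O drops in col 3, lands at row 4
Move 3: X drops in col 0, lands at row 4
Move 4: O drops in col 1, lands at row 3
Move 5: X drops in col 0, lands at row 3
Move 6: O drops in col 4, lands at row 4
Move 7: X drops in col 0, lands at row 2
Move 8: O drops in col 3, lands at row 3
Move 9: X drops in col 3, lands at row 2
Move 10: O drops in col 3, lands at row 1
Move 11: X drops in col 2, lands at row 4
Move 12: O drops in col 5, lands at row 4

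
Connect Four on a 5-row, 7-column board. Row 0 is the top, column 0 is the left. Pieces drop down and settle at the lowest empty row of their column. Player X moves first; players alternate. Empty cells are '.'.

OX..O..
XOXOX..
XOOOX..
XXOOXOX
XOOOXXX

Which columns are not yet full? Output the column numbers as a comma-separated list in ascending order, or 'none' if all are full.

Answer: 2,3,5,6

Derivation:
col 0: top cell = 'O' → FULL
col 1: top cell = 'X' → FULL
col 2: top cell = '.' → open
col 3: top cell = '.' → open
col 4: top cell = 'O' → FULL
col 5: top cell = '.' → open
col 6: top cell = '.' → open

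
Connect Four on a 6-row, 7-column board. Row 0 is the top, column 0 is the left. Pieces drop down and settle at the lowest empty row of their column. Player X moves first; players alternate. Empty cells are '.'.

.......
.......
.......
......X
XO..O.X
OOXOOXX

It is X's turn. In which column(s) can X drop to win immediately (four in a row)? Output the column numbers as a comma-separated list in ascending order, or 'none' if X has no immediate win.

col 0: drop X → no win
col 1: drop X → no win
col 2: drop X → no win
col 3: drop X → no win
col 4: drop X → no win
col 5: drop X → no win
col 6: drop X → WIN!

Answer: 6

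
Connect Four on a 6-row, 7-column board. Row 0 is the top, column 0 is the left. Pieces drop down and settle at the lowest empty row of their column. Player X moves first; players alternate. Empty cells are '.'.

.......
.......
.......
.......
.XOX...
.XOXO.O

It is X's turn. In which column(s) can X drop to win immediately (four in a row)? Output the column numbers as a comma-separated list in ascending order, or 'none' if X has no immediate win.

Answer: none

Derivation:
col 0: drop X → no win
col 1: drop X → no win
col 2: drop X → no win
col 3: drop X → no win
col 4: drop X → no win
col 5: drop X → no win
col 6: drop X → no win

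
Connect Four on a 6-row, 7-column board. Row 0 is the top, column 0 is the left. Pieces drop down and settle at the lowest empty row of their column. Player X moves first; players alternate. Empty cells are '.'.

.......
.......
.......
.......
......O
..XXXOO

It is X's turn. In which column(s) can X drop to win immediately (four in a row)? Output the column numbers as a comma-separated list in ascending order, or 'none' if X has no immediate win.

Answer: 1

Derivation:
col 0: drop X → no win
col 1: drop X → WIN!
col 2: drop X → no win
col 3: drop X → no win
col 4: drop X → no win
col 5: drop X → no win
col 6: drop X → no win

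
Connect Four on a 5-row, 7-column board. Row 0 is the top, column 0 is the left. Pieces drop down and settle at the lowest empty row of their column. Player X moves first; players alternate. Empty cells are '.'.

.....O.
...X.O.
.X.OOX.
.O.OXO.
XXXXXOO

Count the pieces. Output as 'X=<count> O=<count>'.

X=9 O=9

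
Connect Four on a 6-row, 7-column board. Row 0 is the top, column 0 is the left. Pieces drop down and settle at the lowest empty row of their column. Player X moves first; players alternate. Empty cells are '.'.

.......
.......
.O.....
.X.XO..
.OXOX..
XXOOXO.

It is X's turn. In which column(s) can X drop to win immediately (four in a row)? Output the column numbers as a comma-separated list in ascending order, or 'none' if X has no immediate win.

col 0: drop X → no win
col 1: drop X → no win
col 2: drop X → no win
col 3: drop X → no win
col 4: drop X → WIN!
col 5: drop X → no win
col 6: drop X → no win

Answer: 4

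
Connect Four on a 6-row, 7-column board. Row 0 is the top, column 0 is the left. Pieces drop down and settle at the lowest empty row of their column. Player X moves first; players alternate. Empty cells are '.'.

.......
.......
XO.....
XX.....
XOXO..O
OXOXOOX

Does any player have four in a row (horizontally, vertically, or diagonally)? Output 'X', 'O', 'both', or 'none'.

X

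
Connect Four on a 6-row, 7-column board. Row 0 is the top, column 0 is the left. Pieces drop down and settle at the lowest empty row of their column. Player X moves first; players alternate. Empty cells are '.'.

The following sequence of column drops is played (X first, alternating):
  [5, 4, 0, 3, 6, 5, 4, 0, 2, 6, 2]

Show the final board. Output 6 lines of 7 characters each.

Move 1: X drops in col 5, lands at row 5
Move 2: O drops in col 4, lands at row 5
Move 3: X drops in col 0, lands at row 5
Move 4: O drops in col 3, lands at row 5
Move 5: X drops in col 6, lands at row 5
Move 6: O drops in col 5, lands at row 4
Move 7: X drops in col 4, lands at row 4
Move 8: O drops in col 0, lands at row 4
Move 9: X drops in col 2, lands at row 5
Move 10: O drops in col 6, lands at row 4
Move 11: X drops in col 2, lands at row 4

Answer: .......
.......
.......
.......
O.X.XOO
X.XOOXX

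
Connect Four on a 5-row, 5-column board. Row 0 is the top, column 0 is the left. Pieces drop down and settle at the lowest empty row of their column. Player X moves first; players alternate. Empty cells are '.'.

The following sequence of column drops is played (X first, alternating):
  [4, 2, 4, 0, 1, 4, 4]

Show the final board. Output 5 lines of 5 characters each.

Move 1: X drops in col 4, lands at row 4
Move 2: O drops in col 2, lands at row 4
Move 3: X drops in col 4, lands at row 3
Move 4: O drops in col 0, lands at row 4
Move 5: X drops in col 1, lands at row 4
Move 6: O drops in col 4, lands at row 2
Move 7: X drops in col 4, lands at row 1

Answer: .....
....X
....O
....X
OXO.X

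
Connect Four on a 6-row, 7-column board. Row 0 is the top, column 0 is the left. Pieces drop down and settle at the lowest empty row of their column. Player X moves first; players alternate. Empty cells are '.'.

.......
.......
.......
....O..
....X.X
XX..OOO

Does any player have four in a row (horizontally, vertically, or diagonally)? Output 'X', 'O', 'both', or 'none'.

none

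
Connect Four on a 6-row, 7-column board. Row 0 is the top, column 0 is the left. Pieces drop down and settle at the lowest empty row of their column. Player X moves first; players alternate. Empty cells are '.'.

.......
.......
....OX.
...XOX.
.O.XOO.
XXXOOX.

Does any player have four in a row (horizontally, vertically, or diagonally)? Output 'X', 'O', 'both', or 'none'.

O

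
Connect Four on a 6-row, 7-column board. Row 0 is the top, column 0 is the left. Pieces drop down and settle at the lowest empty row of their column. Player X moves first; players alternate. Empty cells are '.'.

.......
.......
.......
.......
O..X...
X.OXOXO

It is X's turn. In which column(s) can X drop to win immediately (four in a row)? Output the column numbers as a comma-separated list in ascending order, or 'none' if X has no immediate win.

Answer: none

Derivation:
col 0: drop X → no win
col 1: drop X → no win
col 2: drop X → no win
col 3: drop X → no win
col 4: drop X → no win
col 5: drop X → no win
col 6: drop X → no win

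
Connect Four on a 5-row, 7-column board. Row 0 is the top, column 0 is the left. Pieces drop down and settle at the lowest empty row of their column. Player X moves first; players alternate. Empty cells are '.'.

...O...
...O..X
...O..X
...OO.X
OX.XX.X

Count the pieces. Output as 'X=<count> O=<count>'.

X=7 O=6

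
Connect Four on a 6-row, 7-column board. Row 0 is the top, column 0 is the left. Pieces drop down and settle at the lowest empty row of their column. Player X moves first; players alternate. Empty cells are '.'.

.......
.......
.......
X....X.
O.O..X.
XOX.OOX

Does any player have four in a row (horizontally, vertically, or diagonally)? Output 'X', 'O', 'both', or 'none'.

none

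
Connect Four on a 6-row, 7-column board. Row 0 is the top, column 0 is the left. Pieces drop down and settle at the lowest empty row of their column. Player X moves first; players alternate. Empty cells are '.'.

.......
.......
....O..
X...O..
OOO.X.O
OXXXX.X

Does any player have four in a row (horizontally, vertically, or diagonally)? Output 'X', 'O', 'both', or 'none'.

X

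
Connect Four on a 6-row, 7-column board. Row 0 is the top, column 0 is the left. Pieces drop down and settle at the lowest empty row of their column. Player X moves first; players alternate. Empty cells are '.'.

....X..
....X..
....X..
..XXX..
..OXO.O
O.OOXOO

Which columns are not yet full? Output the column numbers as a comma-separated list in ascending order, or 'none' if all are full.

Answer: 0,1,2,3,5,6

Derivation:
col 0: top cell = '.' → open
col 1: top cell = '.' → open
col 2: top cell = '.' → open
col 3: top cell = '.' → open
col 4: top cell = 'X' → FULL
col 5: top cell = '.' → open
col 6: top cell = '.' → open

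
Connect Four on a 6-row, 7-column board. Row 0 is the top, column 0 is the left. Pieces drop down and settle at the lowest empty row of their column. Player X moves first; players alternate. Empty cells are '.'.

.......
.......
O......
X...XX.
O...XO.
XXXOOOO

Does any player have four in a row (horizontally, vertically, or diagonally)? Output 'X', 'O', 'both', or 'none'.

O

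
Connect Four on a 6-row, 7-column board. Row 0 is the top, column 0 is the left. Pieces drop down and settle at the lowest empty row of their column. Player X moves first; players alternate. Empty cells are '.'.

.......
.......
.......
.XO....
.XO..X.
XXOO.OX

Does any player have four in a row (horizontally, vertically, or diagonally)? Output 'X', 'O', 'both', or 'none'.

none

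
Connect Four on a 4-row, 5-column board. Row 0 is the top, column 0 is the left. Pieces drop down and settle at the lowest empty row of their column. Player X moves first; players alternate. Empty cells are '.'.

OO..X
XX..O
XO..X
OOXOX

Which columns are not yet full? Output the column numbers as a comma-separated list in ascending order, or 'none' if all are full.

Answer: 2,3

Derivation:
col 0: top cell = 'O' → FULL
col 1: top cell = 'O' → FULL
col 2: top cell = '.' → open
col 3: top cell = '.' → open
col 4: top cell = 'X' → FULL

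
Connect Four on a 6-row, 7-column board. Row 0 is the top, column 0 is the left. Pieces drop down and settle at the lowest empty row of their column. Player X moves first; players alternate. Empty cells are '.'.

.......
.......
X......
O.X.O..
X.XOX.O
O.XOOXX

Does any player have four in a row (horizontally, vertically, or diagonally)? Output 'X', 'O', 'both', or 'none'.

none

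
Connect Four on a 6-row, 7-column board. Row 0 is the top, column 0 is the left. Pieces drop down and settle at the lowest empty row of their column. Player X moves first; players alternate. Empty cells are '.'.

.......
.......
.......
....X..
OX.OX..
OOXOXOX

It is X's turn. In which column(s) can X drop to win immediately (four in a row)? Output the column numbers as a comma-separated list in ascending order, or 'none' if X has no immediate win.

Answer: 4

Derivation:
col 0: drop X → no win
col 1: drop X → no win
col 2: drop X → no win
col 3: drop X → no win
col 4: drop X → WIN!
col 5: drop X → no win
col 6: drop X → no win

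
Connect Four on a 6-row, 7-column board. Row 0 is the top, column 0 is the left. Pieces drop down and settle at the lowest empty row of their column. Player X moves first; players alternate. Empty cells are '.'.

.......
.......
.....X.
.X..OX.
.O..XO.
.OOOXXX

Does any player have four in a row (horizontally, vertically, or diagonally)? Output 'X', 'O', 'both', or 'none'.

none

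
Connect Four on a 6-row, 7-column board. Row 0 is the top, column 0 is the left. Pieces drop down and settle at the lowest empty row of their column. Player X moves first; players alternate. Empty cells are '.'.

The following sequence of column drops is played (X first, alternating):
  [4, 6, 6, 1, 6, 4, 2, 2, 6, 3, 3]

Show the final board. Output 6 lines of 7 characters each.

Move 1: X drops in col 4, lands at row 5
Move 2: O drops in col 6, lands at row 5
Move 3: X drops in col 6, lands at row 4
Move 4: O drops in col 1, lands at row 5
Move 5: X drops in col 6, lands at row 3
Move 6: O drops in col 4, lands at row 4
Move 7: X drops in col 2, lands at row 5
Move 8: O drops in col 2, lands at row 4
Move 9: X drops in col 6, lands at row 2
Move 10: O drops in col 3, lands at row 5
Move 11: X drops in col 3, lands at row 4

Answer: .......
.......
......X
......X
..OXO.X
.OXOX.O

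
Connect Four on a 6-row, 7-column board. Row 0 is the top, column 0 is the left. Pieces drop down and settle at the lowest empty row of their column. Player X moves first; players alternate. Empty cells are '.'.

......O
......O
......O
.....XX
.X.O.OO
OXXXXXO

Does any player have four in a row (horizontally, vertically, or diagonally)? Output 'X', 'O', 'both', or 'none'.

X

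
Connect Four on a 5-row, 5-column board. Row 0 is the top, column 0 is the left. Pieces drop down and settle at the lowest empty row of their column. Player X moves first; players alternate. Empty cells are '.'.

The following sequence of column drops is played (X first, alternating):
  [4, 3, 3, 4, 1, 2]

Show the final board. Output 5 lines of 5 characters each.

Move 1: X drops in col 4, lands at row 4
Move 2: O drops in col 3, lands at row 4
Move 3: X drops in col 3, lands at row 3
Move 4: O drops in col 4, lands at row 3
Move 5: X drops in col 1, lands at row 4
Move 6: O drops in col 2, lands at row 4

Answer: .....
.....
.....
...XO
.XOOX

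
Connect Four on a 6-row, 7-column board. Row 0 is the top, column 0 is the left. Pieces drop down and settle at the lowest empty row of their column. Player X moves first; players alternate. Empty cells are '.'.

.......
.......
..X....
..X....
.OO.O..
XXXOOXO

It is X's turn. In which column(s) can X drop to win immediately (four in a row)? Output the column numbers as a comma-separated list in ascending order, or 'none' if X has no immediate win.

Answer: none

Derivation:
col 0: drop X → no win
col 1: drop X → no win
col 2: drop X → no win
col 3: drop X → no win
col 4: drop X → no win
col 5: drop X → no win
col 6: drop X → no win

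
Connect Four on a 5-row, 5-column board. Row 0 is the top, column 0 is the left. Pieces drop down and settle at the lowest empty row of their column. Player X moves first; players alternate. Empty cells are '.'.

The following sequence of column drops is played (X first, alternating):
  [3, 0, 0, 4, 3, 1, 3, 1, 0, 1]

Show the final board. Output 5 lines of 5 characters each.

Answer: .....
.....
XO.X.
XO.X.
OO.XO

Derivation:
Move 1: X drops in col 3, lands at row 4
Move 2: O drops in col 0, lands at row 4
Move 3: X drops in col 0, lands at row 3
Move 4: O drops in col 4, lands at row 4
Move 5: X drops in col 3, lands at row 3
Move 6: O drops in col 1, lands at row 4
Move 7: X drops in col 3, lands at row 2
Move 8: O drops in col 1, lands at row 3
Move 9: X drops in col 0, lands at row 2
Move 10: O drops in col 1, lands at row 2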